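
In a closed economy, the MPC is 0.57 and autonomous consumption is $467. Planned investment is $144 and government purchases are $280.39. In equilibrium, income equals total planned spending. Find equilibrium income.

Y = C + I + G = 467 + 0.57Y + 144 + 280.39
Y − 0.57Y = 891.39
0.43Y = 891.39, so Y = 891.39/0.43 = 2073

Y = 2073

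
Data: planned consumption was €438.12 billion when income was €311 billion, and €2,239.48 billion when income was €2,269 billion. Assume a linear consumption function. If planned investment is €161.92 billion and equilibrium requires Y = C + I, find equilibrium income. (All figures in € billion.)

Y = 3924

MPC = (2239.48 − 438.12)/(2269 − 311) = 1801.36/1958 = 0.92
a = 438.12 − 0.92(311) = 152
Equilibrium: Y = 152 + 0.92Y + 161.92
0.08Y = 313.92, so Y = 313.92/0.08 = 3924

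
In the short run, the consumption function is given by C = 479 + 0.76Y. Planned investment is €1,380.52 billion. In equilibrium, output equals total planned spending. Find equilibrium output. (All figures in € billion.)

Y = 7748

Y = C + I = 479 + 0.76Y + 1380.52
Y − 0.76Y = 1859.52
0.24Y = 1859.52, so Y = 1859.52/0.24 = 7748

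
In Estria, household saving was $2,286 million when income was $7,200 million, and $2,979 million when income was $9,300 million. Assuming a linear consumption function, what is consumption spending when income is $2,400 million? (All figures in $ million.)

C = 1698

MPS = ΔS/ΔY = (2979 − 2286)/(9300 − 7200) = 693/2100 = 0.33
MPC = 1 − MPS = 0.67
Autonomous saving = 2286 − 0.33(7200) = -90, so a = 90
C = 90 + 0.67(2400) = 90 + 1608 = 1698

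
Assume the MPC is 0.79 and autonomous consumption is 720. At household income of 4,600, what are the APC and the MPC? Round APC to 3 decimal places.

MPC = 0.79 (the slope of the consumption function)
C = 720 + 0.79(4600) = 4354, so APC = 4354/4600 = 0.947

APC = 0.947; MPC = 0.79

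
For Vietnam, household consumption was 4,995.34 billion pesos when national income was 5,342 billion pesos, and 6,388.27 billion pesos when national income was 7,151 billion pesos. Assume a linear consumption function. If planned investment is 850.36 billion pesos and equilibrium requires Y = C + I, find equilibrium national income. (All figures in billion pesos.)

Y = 7532

MPC = (6388.27 − 4995.34)/(7151 − 5342) = 1392.93/1809 = 0.77
a = 4995.34 − 0.77(5342) = 882
Equilibrium: Y = 882 + 0.77Y + 850.36
0.23Y = 1732.36, so Y = 1732.36/0.23 = 7532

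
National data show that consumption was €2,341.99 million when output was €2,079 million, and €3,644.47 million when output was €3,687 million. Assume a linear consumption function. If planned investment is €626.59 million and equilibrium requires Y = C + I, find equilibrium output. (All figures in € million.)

Y = 6761

MPC = (3644.47 − 2341.99)/(3687 − 2079) = 1302.48/1608 = 0.81
a = 2341.99 − 0.81(2079) = 658
Equilibrium: Y = 658 + 0.81Y + 626.59
0.19Y = 1284.59, so Y = 1284.59/0.19 = 6761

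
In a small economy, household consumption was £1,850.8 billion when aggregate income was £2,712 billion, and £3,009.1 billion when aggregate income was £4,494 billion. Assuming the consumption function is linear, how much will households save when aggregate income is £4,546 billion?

MPC = (3009.1 − 1850.8)/(4494 − 2712) = 1158.3/1782 = 0.65
a = 1850.8 − 0.65(2712) = 1850.8 − 1762.8 = 88
C = 88 + 0.65(4546) = 3042.9
S = 4546 − 3042.9 = 1503.1

S = 1503.1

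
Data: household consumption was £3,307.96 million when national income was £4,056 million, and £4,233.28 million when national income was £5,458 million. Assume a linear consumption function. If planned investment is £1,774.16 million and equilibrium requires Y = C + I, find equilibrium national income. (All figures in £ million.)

Y = 7074

MPC = (4233.28 − 3307.96)/(5458 − 4056) = 925.32/1402 = 0.66
a = 3307.96 − 0.66(4056) = 631
Equilibrium: Y = 631 + 0.66Y + 1774.16
0.34Y = 2405.16, so Y = 2405.16/0.34 = 7074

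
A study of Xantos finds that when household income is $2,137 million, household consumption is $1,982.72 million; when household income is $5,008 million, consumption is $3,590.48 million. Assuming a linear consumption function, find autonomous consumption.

a = 786

MPC = ΔC/ΔY = (3590.48 − 1982.72)/(5008 − 2137) = 1607.76/2871 = 0.56
a = C − MPC·Y = 1982.72 − 0.56(2137) = 1982.72 − 1196.72 = 786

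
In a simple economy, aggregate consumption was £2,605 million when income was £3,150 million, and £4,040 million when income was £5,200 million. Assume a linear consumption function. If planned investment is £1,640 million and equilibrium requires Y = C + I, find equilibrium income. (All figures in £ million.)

MPC = (4040 − 2605)/(5200 − 3150) = 1435/2050 = 0.7
a = 2605 − 0.7(3150) = 400
Equilibrium: Y = 400 + 0.7Y + 1640
0.3Y = 2040, so Y = 2040/0.3 = 6800

Y = 6800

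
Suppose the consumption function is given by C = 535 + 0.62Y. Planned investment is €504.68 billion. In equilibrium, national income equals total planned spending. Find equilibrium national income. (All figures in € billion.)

Y = 2736

Y = C + I = 535 + 0.62Y + 504.68
Y − 0.62Y = 1039.68
0.38Y = 1039.68, so Y = 1039.68/0.38 = 2736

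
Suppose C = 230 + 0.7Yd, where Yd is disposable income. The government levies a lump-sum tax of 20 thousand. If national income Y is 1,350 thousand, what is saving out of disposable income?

Yd = Y − T = 1350 − 20 = 1330
C = 230 + 0.7(1330) = 230 + 931 = 1161
S = Yd − C = 1330 − 1161 = 169

S = 169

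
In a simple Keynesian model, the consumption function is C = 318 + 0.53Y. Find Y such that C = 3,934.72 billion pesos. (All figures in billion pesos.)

318 + 0.53Y = 3934.72
0.53Y = 3616.72, so Y = 3616.72/0.53 = 6824

Y = 6824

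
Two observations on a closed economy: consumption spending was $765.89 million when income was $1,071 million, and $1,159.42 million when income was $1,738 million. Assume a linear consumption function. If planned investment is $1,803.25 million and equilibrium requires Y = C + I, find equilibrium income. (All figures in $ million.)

MPC = (1159.42 − 765.89)/(1738 − 1071) = 393.53/667 = 0.59
a = 765.89 − 0.59(1071) = 134
Equilibrium: Y = 134 + 0.59Y + 1803.25
0.41Y = 1937.25, so Y = 1937.25/0.41 = 4725

Y = 4725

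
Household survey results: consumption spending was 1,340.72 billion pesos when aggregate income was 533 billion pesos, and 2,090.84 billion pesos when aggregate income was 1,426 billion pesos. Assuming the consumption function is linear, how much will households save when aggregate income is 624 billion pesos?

MPC = (2090.84 − 1340.72)/(1426 − 533) = 750.12/893 = 0.84
a = 1340.72 − 0.84(533) = 1340.72 − 447.72 = 893
C = 893 + 0.84(624) = 1417.16
S = 624 − 1417.16 = -793.16

S = -793.16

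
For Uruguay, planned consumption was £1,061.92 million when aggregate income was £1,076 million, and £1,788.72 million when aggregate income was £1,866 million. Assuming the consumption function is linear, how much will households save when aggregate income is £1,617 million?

S = 57.36

MPC = (1788.72 − 1061.92)/(1866 − 1076) = 726.8/790 = 0.92
a = 1061.92 − 0.92(1076) = 1061.92 − 989.92 = 72
C = 72 + 0.92(1617) = 1559.64
S = 1617 − 1559.64 = 57.36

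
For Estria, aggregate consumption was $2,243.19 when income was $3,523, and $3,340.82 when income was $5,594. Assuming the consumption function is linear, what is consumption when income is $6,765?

MPC = (3340.82 − 2243.19)/(5594 − 3523) = 1097.63/2071 = 0.53
a = 2243.19 − 0.53(3523) = 2243.19 − 1867.19 = 376
C = 376 + 0.53(6765) = 376 + 3585.45 = 3961.45

C = 3961.45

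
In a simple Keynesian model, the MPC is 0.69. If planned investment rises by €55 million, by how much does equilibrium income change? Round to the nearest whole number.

The multiplier is 1/(1 − MPC) = 1/0.31.
ΔY = 55/0.31 = 177.42 ≈ 177

ΔY ≈ 177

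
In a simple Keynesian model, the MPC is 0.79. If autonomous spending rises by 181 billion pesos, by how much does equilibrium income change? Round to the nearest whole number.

ΔY ≈ 862

The multiplier is 1/(1 − MPC) = 1/0.21.
ΔY = 181/0.21 = 861.90 ≈ 862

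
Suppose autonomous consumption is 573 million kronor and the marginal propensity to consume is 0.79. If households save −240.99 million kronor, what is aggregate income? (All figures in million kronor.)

Y = 1581

S = Y − C = -573 + 0.21Y
-573 + 0.21Y = -240.99, so 0.21Y = 332.01 and Y = 1581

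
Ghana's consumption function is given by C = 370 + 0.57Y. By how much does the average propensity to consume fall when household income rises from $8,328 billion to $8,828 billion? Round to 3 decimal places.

At Y = 8328: C = 370 + 0.57(8328) = 5116.96, APC = 5116.96/8328 = 0.6144
At Y = 8828: C = 5401.96, APC = 5401.96/8828 = 0.6119
Fall in APC = 0.6144 − 0.6119 = 0.0025 ≈ 0.003

ΔAPC = 0.003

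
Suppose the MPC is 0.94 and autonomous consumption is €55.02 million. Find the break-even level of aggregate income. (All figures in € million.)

Y = 917

At break-even, C = Y: 55.02 + 0.94Y = Y
0.06Y = 55.02, so Y = 55.02/0.06 = 917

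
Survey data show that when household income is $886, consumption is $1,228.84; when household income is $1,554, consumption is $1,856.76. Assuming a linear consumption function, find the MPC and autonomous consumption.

MPC = ΔC/ΔY = (1856.76 − 1228.84)/(1554 − 886) = 627.92/668 = 0.94
a = C − MPC·Y = 1228.84 − 0.94(886) = 1228.84 − 832.84 = 396

MPC = 0.94; a = 396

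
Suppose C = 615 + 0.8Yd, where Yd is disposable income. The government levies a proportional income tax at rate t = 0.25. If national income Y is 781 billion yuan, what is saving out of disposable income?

Yd = (1 − 0.25)(781) = 0.75(781) = 585.75
C = 615 + 0.8(585.75) = 615 + 468.6 = 1083.6
S = Yd − C = 585.75 − 1083.6 = -497.85

S = -497.85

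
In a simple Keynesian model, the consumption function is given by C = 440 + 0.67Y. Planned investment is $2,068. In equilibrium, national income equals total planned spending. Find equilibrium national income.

Y = C + I = 440 + 0.67Y + 2068
Y − 0.67Y = 2508
0.33Y = 2508, so Y = 2508/0.33 = 7600

Y = 7600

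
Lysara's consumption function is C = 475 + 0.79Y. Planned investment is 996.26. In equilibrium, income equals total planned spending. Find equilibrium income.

Y = C + I = 475 + 0.79Y + 996.26
Y − 0.79Y = 1471.26
0.21Y = 1471.26, so Y = 1471.26/0.21 = 7006

Y = 7006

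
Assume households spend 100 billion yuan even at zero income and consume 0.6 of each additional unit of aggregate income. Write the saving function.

S = Y − C = Y − (100 + 0.6Y) = -100 + (1 − 0.6)Y

S = -100 + 0.4Y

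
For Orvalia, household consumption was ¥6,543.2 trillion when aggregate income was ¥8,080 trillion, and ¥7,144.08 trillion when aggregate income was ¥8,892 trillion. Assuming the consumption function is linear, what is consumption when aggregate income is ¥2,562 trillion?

C = 2459.88

MPC = (7144.08 − 6543.2)/(8892 − 8080) = 600.88/812 = 0.74
a = 6543.2 − 0.74(8080) = 6543.2 − 5979.2 = 564
C = 564 + 0.74(2562) = 564 + 1895.88 = 2459.88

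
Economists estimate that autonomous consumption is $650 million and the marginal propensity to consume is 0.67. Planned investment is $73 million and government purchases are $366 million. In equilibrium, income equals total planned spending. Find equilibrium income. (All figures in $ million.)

Y = 3300

Y = C + I + G = 650 + 0.67Y + 73 + 366
Y − 0.67Y = 1089
0.33Y = 1089, so Y = 1089/0.33 = 3300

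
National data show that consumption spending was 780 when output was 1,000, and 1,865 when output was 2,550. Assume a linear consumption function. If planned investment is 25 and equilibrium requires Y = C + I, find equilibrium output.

Y = 350

MPC = (1865 − 780)/(2550 − 1000) = 1085/1550 = 0.7
a = 780 − 0.7(1000) = 80
Equilibrium: Y = 80 + 0.7Y + 25
0.3Y = 105, so Y = 105/0.3 = 350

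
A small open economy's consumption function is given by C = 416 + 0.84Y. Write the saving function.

S = -416 + 0.16Y

S = Y − C = Y − (416 + 0.84Y) = -416 + (1 − 0.84)Y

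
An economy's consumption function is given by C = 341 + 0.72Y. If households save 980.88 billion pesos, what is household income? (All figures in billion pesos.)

S = Y − C = -341 + 0.28Y
-341 + 0.28Y = 980.88, so 0.28Y = 1321.88 and Y = 4721

Y = 4721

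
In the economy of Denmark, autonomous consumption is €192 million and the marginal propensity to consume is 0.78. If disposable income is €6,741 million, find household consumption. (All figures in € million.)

C = 192 + 0.78(6741) = 192 + 5257.98 = 5449.98

C = 5449.98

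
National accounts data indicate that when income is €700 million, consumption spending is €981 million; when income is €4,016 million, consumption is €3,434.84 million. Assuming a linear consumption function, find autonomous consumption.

a = 463

MPC = ΔC/ΔY = (3434.84 − 981)/(4016 − 700) = 2453.84/3316 = 0.74
a = C − MPC·Y = 981 − 0.74(700) = 981 − 518 = 463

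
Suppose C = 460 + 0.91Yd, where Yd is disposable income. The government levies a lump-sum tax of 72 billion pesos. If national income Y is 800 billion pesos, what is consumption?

C = 1122.48

Yd = Y − T = 800 − 72 = 728
C = 460 + 0.91(728) = 460 + 662.48 = 1122.48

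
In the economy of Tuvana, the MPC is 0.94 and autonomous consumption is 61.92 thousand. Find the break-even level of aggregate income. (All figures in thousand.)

Y = 1032

At break-even, C = Y: 61.92 + 0.94Y = Y
0.06Y = 61.92, so Y = 61.92/0.06 = 1032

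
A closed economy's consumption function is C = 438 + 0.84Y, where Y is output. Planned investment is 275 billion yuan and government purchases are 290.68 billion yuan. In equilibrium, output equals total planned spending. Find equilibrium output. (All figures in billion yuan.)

Y = 6273

Y = C + I + G = 438 + 0.84Y + 275 + 290.68
Y − 0.84Y = 1003.68
0.16Y = 1003.68, so Y = 1003.68/0.16 = 6273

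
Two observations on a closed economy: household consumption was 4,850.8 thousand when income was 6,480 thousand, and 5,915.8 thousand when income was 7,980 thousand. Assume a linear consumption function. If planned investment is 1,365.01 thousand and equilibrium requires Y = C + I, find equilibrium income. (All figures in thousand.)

MPC = (5915.8 − 4850.8)/(7980 − 6480) = 1065/1500 = 0.71
a = 4850.8 − 0.71(6480) = 250
Equilibrium: Y = 250 + 0.71Y + 1365.01
0.29Y = 1615.01, so Y = 1615.01/0.29 = 5569

Y = 5569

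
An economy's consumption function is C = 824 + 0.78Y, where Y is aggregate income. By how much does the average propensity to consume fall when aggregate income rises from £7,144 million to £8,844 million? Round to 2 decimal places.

ΔAPC = 0.02

At Y = 7144: C = 824 + 0.78(7144) = 6396.32, APC = 6396.32/7144 = 0.895
At Y = 8844: C = 7722.32, APC = 7722.32/8844 = 0.873
Fall in APC = 0.895 − 0.873 = 0.022 ≈ 0.02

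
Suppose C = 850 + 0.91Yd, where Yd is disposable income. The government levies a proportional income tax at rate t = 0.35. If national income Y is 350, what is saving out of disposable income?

S = -829.525

Yd = (1 − 0.35)(350) = 0.65(350) = 227.5
C = 850 + 0.91(227.5) = 850 + 207.025 = 1057.025
S = Yd − C = 227.5 − 1057.025 = -829.525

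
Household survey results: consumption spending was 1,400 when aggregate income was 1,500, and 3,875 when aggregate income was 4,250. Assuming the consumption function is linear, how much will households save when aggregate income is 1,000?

MPC = (3875 − 1400)/(4250 − 1500) = 2475/2750 = 0.9
a = 1400 − 0.9(1500) = 1400 − 1350 = 50
C = 50 + 0.9(1000) = 950
S = 1000 − 950 = 50

S = 50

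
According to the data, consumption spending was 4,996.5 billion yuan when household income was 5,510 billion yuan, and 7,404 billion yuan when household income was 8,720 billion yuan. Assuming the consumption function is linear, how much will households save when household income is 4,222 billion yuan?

S = 191.5

MPC = (7404 − 4996.5)/(8720 − 5510) = 2407.5/3210 = 0.75
a = 4996.5 − 0.75(5510) = 4996.5 − 4132.5 = 864
C = 864 + 0.75(4222) = 4030.5
S = 4222 − 4030.5 = 191.5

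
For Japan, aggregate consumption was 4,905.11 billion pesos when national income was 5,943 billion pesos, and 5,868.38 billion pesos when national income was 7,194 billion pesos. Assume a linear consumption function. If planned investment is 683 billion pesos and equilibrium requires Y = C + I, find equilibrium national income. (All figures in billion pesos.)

MPC = (5868.38 − 4905.11)/(7194 − 5943) = 963.27/1251 = 0.77
a = 4905.11 − 0.77(5943) = 329
Equilibrium: Y = 329 + 0.77Y + 683
0.23Y = 1012, so Y = 1012/0.23 = 4400

Y = 4400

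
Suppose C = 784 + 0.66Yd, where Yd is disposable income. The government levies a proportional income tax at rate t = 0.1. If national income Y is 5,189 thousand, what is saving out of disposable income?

Yd = (1 − 0.1)(5189) = 0.9(5189) = 4670.1
C = 784 + 0.66(4670.1) = 784 + 3082.266 = 3866.266
S = Yd − C = 4670.1 − 3866.266 = 803.834

S = 803.834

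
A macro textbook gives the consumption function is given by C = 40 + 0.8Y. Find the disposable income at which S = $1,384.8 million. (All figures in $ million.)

Y = 7124

S = Y − C = -40 + 0.2Y
-40 + 0.2Y = 1384.8, so 0.2Y = 1424.8 and Y = 7124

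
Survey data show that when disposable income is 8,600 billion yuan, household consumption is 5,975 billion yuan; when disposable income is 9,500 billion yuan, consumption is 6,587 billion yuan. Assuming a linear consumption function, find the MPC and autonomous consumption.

MPC = ΔC/ΔY = (6587 − 5975)/(9500 − 8600) = 612/900 = 0.68
a = C − MPC·Y = 5975 − 0.68(8600) = 5975 − 5848 = 127

MPC = 0.68; a = 127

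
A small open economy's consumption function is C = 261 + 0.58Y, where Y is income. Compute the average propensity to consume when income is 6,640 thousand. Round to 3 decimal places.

APC = 0.619

C = 261 + 0.58(6640) = 4112.2
APC = C/Y = 4112.2/6640 = 0.619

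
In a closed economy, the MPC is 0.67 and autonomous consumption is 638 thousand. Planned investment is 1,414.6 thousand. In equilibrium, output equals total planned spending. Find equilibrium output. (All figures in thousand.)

Y = C + I = 638 + 0.67Y + 1414.6
Y − 0.67Y = 2052.6
0.33Y = 2052.6, so Y = 2052.6/0.33 = 6220

Y = 6220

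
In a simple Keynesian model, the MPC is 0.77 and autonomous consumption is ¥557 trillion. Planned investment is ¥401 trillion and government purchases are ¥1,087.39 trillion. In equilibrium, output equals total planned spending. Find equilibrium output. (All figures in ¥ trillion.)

Y = C + I + G = 557 + 0.77Y + 401 + 1087.39
Y − 0.77Y = 2045.39
0.23Y = 2045.39, so Y = 2045.39/0.23 = 8893

Y = 8893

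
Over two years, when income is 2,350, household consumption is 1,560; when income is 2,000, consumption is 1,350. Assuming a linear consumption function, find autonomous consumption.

MPC = ΔC/ΔY = (1560 − 1350)/(2350 − 2000) = 210/350 = 0.6
a = C − MPC·Y = 1350 − 0.6(2000) = 1350 − 1200 = 150

a = 150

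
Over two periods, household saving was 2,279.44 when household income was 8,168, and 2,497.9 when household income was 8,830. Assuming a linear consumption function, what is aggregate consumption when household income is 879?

C = 1004.93

MPS = ΔS/ΔY = (2497.9 − 2279.44)/(8830 − 8168) = 218.46/662 = 0.33
MPC = 1 − MPS = 0.67
Autonomous saving = 2279.44 − 0.33(8168) = -416, so a = 416
C = 416 + 0.67(879) = 416 + 588.93 = 1004.93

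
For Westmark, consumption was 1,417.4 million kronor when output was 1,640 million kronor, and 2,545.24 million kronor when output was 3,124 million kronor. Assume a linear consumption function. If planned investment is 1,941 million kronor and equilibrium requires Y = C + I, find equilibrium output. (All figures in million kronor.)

Y = 8800

MPC = (2545.24 − 1417.4)/(3124 − 1640) = 1127.84/1484 = 0.76
a = 1417.4 − 0.76(1640) = 171
Equilibrium: Y = 171 + 0.76Y + 1941
0.24Y = 2112, so Y = 2112/0.24 = 8800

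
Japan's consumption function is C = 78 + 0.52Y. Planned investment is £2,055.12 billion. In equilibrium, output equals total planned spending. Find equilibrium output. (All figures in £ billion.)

Y = C + I = 78 + 0.52Y + 2055.12
Y − 0.52Y = 2133.12
0.48Y = 2133.12, so Y = 2133.12/0.48 = 4444

Y = 4444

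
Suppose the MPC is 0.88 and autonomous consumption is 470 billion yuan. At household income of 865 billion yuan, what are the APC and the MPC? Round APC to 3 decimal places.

APC = 1.423; MPC = 0.88

MPC = 0.88 (the slope of the consumption function)
C = 470 + 0.88(865) = 1231.2, so APC = 1231.2/865 = 1.423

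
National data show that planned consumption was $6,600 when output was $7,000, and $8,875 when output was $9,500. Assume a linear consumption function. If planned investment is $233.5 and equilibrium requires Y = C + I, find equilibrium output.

Y = 5150

MPC = (8875 − 6600)/(9500 − 7000) = 2275/2500 = 0.91
a = 6600 − 0.91(7000) = 230
Equilibrium: Y = 230 + 0.91Y + 233.5
0.09Y = 463.5, so Y = 463.5/0.09 = 5150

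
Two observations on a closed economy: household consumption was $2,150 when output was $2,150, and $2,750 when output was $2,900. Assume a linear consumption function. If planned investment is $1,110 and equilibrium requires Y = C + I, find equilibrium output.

Y = 7700

MPC = (2750 − 2150)/(2900 − 2150) = 600/750 = 0.8
a = 2150 − 0.8(2150) = 430
Equilibrium: Y = 430 + 0.8Y + 1110
0.2Y = 1540, so Y = 1540/0.2 = 7700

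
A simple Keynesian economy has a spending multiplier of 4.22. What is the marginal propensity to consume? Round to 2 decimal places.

k = 1/(1 − MPC), so 1 − MPC = 1/k = 1/4.22 = 0.2370
MPC = 1 − 0.2370 = 0.76

MPC = 0.76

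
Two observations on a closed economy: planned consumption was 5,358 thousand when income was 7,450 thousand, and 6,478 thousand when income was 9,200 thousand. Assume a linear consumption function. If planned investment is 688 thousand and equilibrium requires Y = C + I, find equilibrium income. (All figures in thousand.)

Y = 3550

MPC = (6478 − 5358)/(9200 − 7450) = 1120/1750 = 0.64
a = 5358 − 0.64(7450) = 590
Equilibrium: Y = 590 + 0.64Y + 688
0.36Y = 1278, so Y = 1278/0.36 = 3550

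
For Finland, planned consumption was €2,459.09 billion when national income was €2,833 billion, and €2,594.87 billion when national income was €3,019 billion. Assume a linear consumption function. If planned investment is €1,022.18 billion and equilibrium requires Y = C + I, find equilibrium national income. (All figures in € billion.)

Y = 5234

MPC = (2594.87 − 2459.09)/(3019 − 2833) = 135.78/186 = 0.73
a = 2459.09 − 0.73(2833) = 391
Equilibrium: Y = 391 + 0.73Y + 1022.18
0.27Y = 1413.18, so Y = 1413.18/0.27 = 5234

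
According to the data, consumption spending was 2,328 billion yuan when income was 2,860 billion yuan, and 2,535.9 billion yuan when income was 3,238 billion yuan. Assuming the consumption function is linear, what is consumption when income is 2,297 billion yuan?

MPC = (2535.9 − 2328)/(3238 − 2860) = 207.9/378 = 0.55
a = 2328 − 0.55(2860) = 2328 − 1573 = 755
C = 755 + 0.55(2297) = 755 + 1263.35 = 2018.35

C = 2018.35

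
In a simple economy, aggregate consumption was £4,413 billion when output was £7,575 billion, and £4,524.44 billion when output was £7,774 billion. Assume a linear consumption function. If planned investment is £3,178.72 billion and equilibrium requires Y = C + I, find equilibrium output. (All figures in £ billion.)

Y = 7613

MPC = (4524.44 − 4413)/(7774 − 7575) = 111.44/199 = 0.56
a = 4413 − 0.56(7575) = 171
Equilibrium: Y = 171 + 0.56Y + 3178.72
0.44Y = 3349.72, so Y = 3349.72/0.44 = 7613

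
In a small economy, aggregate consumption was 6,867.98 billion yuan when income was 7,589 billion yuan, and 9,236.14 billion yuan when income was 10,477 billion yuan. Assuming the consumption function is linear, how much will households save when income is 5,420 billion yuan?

MPC = (9236.14 − 6867.98)/(10477 − 7589) = 2368.16/2888 = 0.82
a = 6867.98 − 0.82(7589) = 6867.98 − 6222.98 = 645
C = 645 + 0.82(5420) = 5089.4
S = 5420 − 5089.4 = 330.6

S = 330.6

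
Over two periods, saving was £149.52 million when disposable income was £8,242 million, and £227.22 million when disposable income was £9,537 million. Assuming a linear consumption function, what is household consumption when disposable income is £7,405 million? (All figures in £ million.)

MPS = ΔS/ΔY = (227.22 − 149.52)/(9537 − 8242) = 77.7/1295 = 0.06
MPC = 1 − MPS = 0.94
Autonomous saving = 149.52 − 0.06(8242) = -345, so a = 345
C = 345 + 0.94(7405) = 345 + 6960.7 = 7305.7

C = 7305.7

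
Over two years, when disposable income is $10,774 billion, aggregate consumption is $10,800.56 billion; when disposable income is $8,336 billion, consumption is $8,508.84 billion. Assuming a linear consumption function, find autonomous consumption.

MPC = ΔC/ΔY = (10800.56 − 8508.84)/(10774 − 8336) = 2291.72/2438 = 0.94
a = C − MPC·Y = 8508.84 − 0.94(8336) = 8508.84 − 7835.84 = 673

a = 673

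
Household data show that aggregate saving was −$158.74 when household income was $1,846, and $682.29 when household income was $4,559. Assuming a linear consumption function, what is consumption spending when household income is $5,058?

MPS = ΔS/ΔY = (682.29 − (-158.74))/(4559 − 1846) = 841.03/2713 = 0.31
MPC = 1 − MPS = 0.69
Autonomous saving = -158.74 − 0.31(1846) = -731, so a = 731
C = 731 + 0.69(5058) = 731 + 3490.02 = 4221.02

C = 4221.02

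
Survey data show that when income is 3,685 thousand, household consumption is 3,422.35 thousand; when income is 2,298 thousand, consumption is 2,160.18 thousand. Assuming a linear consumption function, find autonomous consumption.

a = 69

MPC = ΔC/ΔY = (3422.35 − 2160.18)/(3685 − 2298) = 1262.17/1387 = 0.91
a = C − MPC·Y = 2160.18 − 0.91(2298) = 2160.18 − 2091.18 = 69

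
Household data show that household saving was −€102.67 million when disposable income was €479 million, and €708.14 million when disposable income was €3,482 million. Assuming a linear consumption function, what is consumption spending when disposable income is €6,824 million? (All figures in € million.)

MPS = ΔS/ΔY = (708.14 − (-102.67))/(3482 − 479) = 810.81/3003 = 0.27
MPC = 1 − MPS = 0.73
Autonomous saving = -102.67 − 0.27(479) = -232, so a = 232
C = 232 + 0.73(6824) = 232 + 4981.52 = 5213.52

C = 5213.52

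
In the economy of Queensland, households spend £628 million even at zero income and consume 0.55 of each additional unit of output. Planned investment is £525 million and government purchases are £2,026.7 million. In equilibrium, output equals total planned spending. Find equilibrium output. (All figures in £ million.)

Y = C + I + G = 628 + 0.55Y + 525 + 2026.7
Y − 0.55Y = 3179.7
0.45Y = 3179.7, so Y = 3179.7/0.45 = 7066

Y = 7066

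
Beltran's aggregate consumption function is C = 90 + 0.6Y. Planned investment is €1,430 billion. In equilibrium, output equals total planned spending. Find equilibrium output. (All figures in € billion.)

Y = C + I = 90 + 0.6Y + 1430
Y − 0.6Y = 1520
0.4Y = 1520, so Y = 1520/0.4 = 3800

Y = 3800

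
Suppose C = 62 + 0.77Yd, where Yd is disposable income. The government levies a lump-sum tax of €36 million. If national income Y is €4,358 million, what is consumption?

Yd = Y − T = 4358 − 36 = 4322
C = 62 + 0.77(4322) = 62 + 3327.94 = 3389.94

C = 3389.94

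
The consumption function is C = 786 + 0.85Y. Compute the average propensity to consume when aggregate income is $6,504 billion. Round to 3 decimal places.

C = 786 + 0.85(6504) = 6314.4
APC = C/Y = 6314.4/6504 = 0.971

APC = 0.971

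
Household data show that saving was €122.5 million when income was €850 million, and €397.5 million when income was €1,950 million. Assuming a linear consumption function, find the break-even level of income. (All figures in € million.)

Y = 360

MPS = ΔS/ΔY = (397.5 − 122.5)/(1950 − 850) = 275/1100 = 0.25
MPC = 1 − MPS = 0.75
From S(850) = 122.5: −a + 0.25(850) = 122.5, so a = 212.5 − 122.5 = 90
Break-even (S = 0): Y = a/MPS = 90/0.25 = 360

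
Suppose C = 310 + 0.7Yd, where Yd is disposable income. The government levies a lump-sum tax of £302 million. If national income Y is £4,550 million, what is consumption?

Yd = Y − T = 4550 − 302 = 4248
C = 310 + 0.7(4248) = 310 + 2973.6 = 3283.6

C = 3283.6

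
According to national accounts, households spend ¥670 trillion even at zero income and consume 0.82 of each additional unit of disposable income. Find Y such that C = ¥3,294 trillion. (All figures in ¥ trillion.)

Y = 3200

670 + 0.82Y = 3294
0.82Y = 2624, so Y = 2624/0.82 = 3200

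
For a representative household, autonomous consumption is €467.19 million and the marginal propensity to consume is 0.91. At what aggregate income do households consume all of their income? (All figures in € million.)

Y = 5191

At break-even, C = Y: 467.19 + 0.91Y = Y
0.09Y = 467.19, so Y = 467.19/0.09 = 5191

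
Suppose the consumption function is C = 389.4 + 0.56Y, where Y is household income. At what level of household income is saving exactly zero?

At break-even, C = Y: 389.4 + 0.56Y = Y
0.44Y = 389.4, so Y = 389.4/0.44 = 885

Y = 885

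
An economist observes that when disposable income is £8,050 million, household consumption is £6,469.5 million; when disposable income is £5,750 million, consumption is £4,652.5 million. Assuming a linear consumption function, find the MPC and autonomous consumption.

MPC = 0.79; a = 110

MPC = ΔC/ΔY = (6469.5 − 4652.5)/(8050 − 5750) = 1817/2300 = 0.79
a = C − MPC·Y = 4652.5 − 0.79(5750) = 4652.5 − 4542.5 = 110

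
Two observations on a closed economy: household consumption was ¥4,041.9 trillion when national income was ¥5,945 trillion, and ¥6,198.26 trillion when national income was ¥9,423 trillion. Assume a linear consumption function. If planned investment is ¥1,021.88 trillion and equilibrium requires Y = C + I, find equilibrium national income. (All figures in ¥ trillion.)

MPC = (6198.26 − 4041.9)/(9423 − 5945) = 2156.36/3478 = 0.62
a = 4041.9 − 0.62(5945) = 356
Equilibrium: Y = 356 + 0.62Y + 1021.88
0.38Y = 1377.88, so Y = 1377.88/0.38 = 3626

Y = 3626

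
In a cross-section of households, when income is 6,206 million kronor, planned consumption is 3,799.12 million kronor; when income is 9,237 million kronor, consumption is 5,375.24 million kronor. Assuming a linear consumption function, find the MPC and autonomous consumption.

MPC = ΔC/ΔY = (5375.24 − 3799.12)/(9237 − 6206) = 1576.12/3031 = 0.52
a = C − MPC·Y = 3799.12 − 0.52(6206) = 3799.12 − 3227.12 = 572

MPC = 0.52; a = 572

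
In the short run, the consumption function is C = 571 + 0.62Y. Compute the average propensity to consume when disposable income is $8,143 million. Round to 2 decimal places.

C = 571 + 0.62(8143) = 5619.66
APC = C/Y = 5619.66/8143 = 0.69

APC = 0.69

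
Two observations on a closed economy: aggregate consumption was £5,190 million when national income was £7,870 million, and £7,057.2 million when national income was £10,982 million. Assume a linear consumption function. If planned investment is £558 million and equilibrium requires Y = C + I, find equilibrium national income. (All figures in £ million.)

MPC = (7057.2 − 5190)/(10982 − 7870) = 1867.2/3112 = 0.6
a = 5190 − 0.6(7870) = 468
Equilibrium: Y = 468 + 0.6Y + 558
0.4Y = 1026, so Y = 1026/0.4 = 2565

Y = 2565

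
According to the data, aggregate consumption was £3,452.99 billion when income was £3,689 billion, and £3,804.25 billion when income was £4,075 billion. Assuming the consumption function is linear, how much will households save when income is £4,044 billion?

S = 267.96

MPC = (3804.25 − 3452.99)/(4075 − 3689) = 351.26/386 = 0.91
a = 3452.99 − 0.91(3689) = 3452.99 − 3356.99 = 96
C = 96 + 0.91(4044) = 3776.04
S = 4044 − 3776.04 = 267.96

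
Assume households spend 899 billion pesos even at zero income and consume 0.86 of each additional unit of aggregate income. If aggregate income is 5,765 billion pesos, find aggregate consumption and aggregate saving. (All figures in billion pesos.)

C = 899 + 0.86(5765) = 899 + 4957.9 = 5856.9
S = Y − C = 5765 − 5856.9 = -91.9

C = 5856.9; S = -91.9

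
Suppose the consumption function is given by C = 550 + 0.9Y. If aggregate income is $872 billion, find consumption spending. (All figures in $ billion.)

C = 550 + 0.9(872) = 550 + 784.8 = 1334.8

C = 1334.8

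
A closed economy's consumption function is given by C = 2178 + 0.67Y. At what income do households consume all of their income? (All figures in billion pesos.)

At break-even, C = Y: 2178 + 0.67Y = Y
0.33Y = 2178, so Y = 2178/0.33 = 6600

Y = 6600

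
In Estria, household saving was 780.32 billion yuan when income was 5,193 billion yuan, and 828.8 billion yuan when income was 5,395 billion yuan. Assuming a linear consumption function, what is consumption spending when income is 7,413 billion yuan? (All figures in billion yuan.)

MPS = ΔS/ΔY = (828.8 − 780.32)/(5395 − 5193) = 48.48/202 = 0.24
MPC = 1 − MPS = 0.76
Autonomous saving = 780.32 − 0.24(5193) = -466, so a = 466
C = 466 + 0.76(7413) = 466 + 5633.88 = 6099.88

C = 6099.88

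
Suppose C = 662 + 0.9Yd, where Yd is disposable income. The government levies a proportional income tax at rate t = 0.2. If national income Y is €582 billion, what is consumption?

Yd = (1 − 0.2)(582) = 0.8(582) = 465.6
C = 662 + 0.9(465.6) = 662 + 419.04 = 1081.04

C = 1081.04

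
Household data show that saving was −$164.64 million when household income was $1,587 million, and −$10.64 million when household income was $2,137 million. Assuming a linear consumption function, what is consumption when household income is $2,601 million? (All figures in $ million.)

C = 2481.72

MPS = ΔS/ΔY = (-10.64 − (-164.64))/(2137 − 1587) = 154/550 = 0.28
MPC = 1 − MPS = 0.72
Autonomous saving = -164.64 − 0.28(1587) = -609, so a = 609
C = 609 + 0.72(2601) = 609 + 1872.72 = 2481.72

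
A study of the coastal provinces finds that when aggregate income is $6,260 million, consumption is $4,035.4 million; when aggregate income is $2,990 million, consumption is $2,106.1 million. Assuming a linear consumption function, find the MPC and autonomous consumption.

MPC = 0.59; a = 342

MPC = ΔC/ΔY = (4035.4 − 2106.1)/(6260 − 2990) = 1929.3/3270 = 0.59
a = C − MPC·Y = 2106.1 − 0.59(2990) = 2106.1 − 1764.1 = 342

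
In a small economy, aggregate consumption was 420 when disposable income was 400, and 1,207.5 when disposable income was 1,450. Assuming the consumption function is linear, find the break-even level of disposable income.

Y = 480

MPC = (1207.5 − 420)/(1450 − 400) = 787.5/1050 = 0.75
a = 420 − 0.75(400) = 420 − 300 = 120
Break-even: Y = a/(1−MPC) = 120/0.25 = 480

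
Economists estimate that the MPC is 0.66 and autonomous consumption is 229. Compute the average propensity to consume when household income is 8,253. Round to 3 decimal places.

C = 229 + 0.66(8253) = 5675.98
APC = C/Y = 5675.98/8253 = 0.688

APC = 0.688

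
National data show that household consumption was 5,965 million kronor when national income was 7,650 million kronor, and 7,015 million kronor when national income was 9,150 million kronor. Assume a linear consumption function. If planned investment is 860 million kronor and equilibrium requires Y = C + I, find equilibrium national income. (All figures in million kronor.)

Y = 4900

MPC = (7015 − 5965)/(9150 − 7650) = 1050/1500 = 0.7
a = 5965 − 0.7(7650) = 610
Equilibrium: Y = 610 + 0.7Y + 860
0.3Y = 1470, so Y = 1470/0.3 = 4900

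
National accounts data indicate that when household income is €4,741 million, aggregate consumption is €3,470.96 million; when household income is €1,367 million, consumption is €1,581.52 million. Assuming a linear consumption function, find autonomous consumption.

MPC = ΔC/ΔY = (3470.96 − 1581.52)/(4741 − 1367) = 1889.44/3374 = 0.56
a = C − MPC·Y = 1581.52 − 0.56(1367) = 1581.52 − 765.52 = 816

a = 816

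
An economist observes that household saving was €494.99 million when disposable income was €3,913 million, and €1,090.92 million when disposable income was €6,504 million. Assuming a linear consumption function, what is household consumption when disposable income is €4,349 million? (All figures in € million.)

C = 3753.73

MPS = ΔS/ΔY = (1090.92 − 494.99)/(6504 − 3913) = 595.93/2591 = 0.23
MPC = 1 − MPS = 0.77
Autonomous saving = 494.99 − 0.23(3913) = -405, so a = 405
C = 405 + 0.77(4349) = 405 + 3348.73 = 3753.73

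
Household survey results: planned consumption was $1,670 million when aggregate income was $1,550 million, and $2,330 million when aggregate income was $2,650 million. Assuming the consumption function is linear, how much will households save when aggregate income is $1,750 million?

S = -40

MPC = (2330 − 1670)/(2650 − 1550) = 660/1100 = 0.6
a = 1670 − 0.6(1550) = 1670 − 930 = 740
C = 740 + 0.6(1750) = 1790
S = 1750 − 1790 = -40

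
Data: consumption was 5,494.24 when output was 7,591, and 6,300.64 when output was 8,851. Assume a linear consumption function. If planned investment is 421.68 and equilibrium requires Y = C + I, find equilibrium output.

MPC = (6300.64 − 5494.24)/(8851 − 7591) = 806.4/1260 = 0.64
a = 5494.24 − 0.64(7591) = 636
Equilibrium: Y = 636 + 0.64Y + 421.68
0.36Y = 1057.68, so Y = 1057.68/0.36 = 2938

Y = 2938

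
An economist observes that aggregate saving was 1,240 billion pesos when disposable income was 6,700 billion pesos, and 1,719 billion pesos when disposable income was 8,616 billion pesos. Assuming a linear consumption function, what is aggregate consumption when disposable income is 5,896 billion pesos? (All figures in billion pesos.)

C = 4857

MPS = ΔS/ΔY = (1719 − 1240)/(8616 − 6700) = 479/1916 = 0.25
MPC = 1 − MPS = 0.75
Autonomous saving = 1240 − 0.25(6700) = -435, so a = 435
C = 435 + 0.75(5896) = 435 + 4422 = 4857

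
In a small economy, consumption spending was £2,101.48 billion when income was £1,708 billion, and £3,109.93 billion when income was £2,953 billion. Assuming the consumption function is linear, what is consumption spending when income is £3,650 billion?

MPC = (3109.93 − 2101.48)/(2953 − 1708) = 1008.45/1245 = 0.81
a = 2101.48 − 0.81(1708) = 2101.48 − 1383.48 = 718
C = 718 + 0.81(3650) = 718 + 2956.5 = 3674.5

C = 3674.5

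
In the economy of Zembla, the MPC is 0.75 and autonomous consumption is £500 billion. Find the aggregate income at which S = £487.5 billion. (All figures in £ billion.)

S = Y − C = -500 + 0.25Y
-500 + 0.25Y = 487.5, so 0.25Y = 987.5 and Y = 3950

Y = 3950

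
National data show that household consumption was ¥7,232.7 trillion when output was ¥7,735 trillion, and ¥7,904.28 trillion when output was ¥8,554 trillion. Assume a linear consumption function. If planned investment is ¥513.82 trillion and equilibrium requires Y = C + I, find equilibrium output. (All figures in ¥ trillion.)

MPC = (7904.28 − 7232.7)/(8554 − 7735) = 671.58/819 = 0.82
a = 7232.7 − 0.82(7735) = 890
Equilibrium: Y = 890 + 0.82Y + 513.82
0.18Y = 1403.82, so Y = 1403.82/0.18 = 7799

Y = 7799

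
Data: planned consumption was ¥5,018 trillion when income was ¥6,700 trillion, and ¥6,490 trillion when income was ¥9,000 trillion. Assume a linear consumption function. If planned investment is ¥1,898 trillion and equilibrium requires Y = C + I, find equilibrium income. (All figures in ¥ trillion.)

MPC = (6490 − 5018)/(9000 − 6700) = 1472/2300 = 0.64
a = 5018 − 0.64(6700) = 730
Equilibrium: Y = 730 + 0.64Y + 1898
0.36Y = 2628, so Y = 2628/0.36 = 7300

Y = 7300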